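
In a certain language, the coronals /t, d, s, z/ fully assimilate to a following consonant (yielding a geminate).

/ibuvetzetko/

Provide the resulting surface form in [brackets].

/t/ before /z/ → [z] (total assimilation)
/t/ before /k/ → [k] (total assimilation)

[ibuvezzekko]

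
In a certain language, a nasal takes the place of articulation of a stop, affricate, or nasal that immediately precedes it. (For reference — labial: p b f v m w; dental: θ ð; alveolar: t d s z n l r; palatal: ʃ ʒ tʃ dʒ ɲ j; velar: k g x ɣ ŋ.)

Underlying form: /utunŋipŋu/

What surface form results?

/ŋ/ after /n/ (alveolar) → [n]
/ŋ/ after /p/ (labial) → [m]

[utunnipmu]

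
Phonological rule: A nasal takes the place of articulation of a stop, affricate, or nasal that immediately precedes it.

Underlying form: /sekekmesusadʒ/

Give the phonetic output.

/m/ after /k/ (velar) → [ŋ]

[sekekŋesusadʒ]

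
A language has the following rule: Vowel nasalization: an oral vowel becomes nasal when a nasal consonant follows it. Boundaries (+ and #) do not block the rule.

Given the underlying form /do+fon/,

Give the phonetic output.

[do+fõn]

/o/ before nasal /n/ → [õ]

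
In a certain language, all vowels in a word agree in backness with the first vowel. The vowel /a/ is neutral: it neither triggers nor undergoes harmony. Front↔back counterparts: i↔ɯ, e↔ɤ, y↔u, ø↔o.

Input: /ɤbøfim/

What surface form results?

/ø/ harmonizes with /ɤ/ ([+back]) → [o]
/i/ harmonizes with /ɤ/ ([+back]) → [ɯ]

[ɤbofɯm]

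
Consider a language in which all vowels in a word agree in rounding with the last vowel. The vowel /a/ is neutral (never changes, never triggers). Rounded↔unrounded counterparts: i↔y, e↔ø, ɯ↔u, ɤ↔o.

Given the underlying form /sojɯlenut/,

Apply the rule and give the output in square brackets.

/ɯ/ harmonizes with /u/ ([+round]) → [u]
/e/ harmonizes with /u/ ([+round]) → [ø]

[sojulønut]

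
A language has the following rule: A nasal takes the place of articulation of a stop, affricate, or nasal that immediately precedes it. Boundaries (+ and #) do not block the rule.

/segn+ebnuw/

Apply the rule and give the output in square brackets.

/n/ after /g/ (velar) → [ŋ]
/n/ after /b/ (labial) → [m]

[segŋ+ebmuw]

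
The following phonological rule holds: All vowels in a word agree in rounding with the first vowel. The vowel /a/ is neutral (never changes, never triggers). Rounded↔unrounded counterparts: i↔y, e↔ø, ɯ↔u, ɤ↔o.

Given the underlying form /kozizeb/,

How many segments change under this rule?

/i/ harmonizes with /o/ ([+round]) → [y]
/e/ harmonizes with /o/ ([+round]) → [ø]
2 segments change.

2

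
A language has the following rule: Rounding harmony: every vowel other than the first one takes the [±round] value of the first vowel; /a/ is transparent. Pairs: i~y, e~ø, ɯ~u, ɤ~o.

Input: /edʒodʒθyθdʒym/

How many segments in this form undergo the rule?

/o/ harmonizes with /e/ ([-round]) → [ɤ]
/y/ harmonizes with /e/ ([-round]) → [i]
/y/ harmonizes with /e/ ([-round]) → [i]
3 segments change.

3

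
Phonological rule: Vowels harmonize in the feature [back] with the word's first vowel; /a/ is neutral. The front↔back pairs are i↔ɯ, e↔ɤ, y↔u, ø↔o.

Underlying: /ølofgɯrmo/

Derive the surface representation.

/o/ harmonizes with /ø/ ([-back]) → [ø]
/ɯ/ harmonizes with /ø/ ([-back]) → [i]
/o/ harmonizes with /ø/ ([-back]) → [ø]

[øløfgirmø]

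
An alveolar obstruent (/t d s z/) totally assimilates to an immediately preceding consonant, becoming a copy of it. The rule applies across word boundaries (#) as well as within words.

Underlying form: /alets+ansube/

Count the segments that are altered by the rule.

2

/s/ after /t/ → [t] (total assimilation)
/s/ after /n/ → [n] (total assimilation)
2 segments change.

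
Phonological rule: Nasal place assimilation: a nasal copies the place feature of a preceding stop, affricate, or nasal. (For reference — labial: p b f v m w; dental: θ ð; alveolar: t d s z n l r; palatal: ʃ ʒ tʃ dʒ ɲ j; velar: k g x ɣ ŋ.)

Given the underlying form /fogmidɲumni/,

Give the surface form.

/m/ after /g/ (velar) → [ŋ]
/ɲ/ after /d/ (alveolar) → [n]
/n/ after /m/ (labial) → [m]

[fogŋidnummi]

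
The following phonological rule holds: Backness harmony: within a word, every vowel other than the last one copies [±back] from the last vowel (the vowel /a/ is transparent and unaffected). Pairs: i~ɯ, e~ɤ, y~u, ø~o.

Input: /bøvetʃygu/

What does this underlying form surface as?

[bovɤtʃugu]

/ø/ harmonizes with /u/ ([+back]) → [o]
/e/ harmonizes with /u/ ([+back]) → [ɤ]
/y/ harmonizes with /u/ ([+back]) → [u]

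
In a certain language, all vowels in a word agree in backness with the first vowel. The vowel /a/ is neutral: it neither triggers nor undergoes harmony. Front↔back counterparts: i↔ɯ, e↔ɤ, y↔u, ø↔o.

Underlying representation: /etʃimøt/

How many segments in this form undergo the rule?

No segment meets the rule's conditions.

0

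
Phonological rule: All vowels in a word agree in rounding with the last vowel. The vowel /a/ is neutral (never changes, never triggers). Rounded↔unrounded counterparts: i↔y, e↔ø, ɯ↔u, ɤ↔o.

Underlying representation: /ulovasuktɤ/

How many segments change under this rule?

3

/u/ harmonizes with /ɤ/ ([-round]) → [ɯ]
/o/ harmonizes with /ɤ/ ([-round]) → [ɤ]
/u/ harmonizes with /ɤ/ ([-round]) → [ɯ]
3 segments change.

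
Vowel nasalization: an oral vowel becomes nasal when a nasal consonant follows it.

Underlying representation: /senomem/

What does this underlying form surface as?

/e/ before nasal /n/ → [ẽ]
/o/ before nasal /m/ → [õ]
/e/ before nasal /m/ → [ẽ]

[sẽnõmẽm]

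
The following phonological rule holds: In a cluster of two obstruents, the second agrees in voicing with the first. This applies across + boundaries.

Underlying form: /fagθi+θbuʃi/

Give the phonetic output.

[fagði+θpuʃi]

/θ/ after /g/ (voiced) → [ð]
/b/ after /θ/ (voiceless) → [p]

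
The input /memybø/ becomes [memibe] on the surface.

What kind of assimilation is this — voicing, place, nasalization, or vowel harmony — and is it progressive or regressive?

/y/→[i] /ø/→[e].
Vowels agree with the first vowel, so the harmony is progressive.

vowel harmony, progressive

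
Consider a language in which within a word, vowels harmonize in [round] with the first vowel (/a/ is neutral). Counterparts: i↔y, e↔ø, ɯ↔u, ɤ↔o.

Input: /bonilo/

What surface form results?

[bonylo]

/i/ harmonizes with /o/ ([+round]) → [y]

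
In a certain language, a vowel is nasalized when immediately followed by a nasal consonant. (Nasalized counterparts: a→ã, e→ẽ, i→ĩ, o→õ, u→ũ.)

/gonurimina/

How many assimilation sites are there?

3

/o/ before nasal /n/ → [õ]
/i/ before nasal /m/ → [ĩ]
/i/ before nasal /n/ → [ĩ]
3 segments change.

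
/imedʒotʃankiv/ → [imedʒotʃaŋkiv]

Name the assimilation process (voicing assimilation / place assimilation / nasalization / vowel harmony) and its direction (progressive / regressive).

/n/→[ŋ].
Each target copies a feature from the following segment, so the direction is regressive.

place assimilation, regressive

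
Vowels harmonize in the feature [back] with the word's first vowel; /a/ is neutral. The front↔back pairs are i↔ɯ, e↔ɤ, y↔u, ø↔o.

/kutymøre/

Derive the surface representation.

[kutumorɤ]

/y/ harmonizes with /u/ ([+back]) → [u]
/ø/ harmonizes with /u/ ([+back]) → [o]
/e/ harmonizes with /u/ ([+back]) → [ɤ]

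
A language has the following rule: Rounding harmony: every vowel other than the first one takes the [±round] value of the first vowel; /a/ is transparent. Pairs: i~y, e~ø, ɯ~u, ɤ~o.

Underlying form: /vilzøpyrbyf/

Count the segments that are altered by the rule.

/ø/ harmonizes with /i/ ([-round]) → [e]
/y/ harmonizes with /i/ ([-round]) → [i]
/y/ harmonizes with /i/ ([-round]) → [i]
3 segments change.

3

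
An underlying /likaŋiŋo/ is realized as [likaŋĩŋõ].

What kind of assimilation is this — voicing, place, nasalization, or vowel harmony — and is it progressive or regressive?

nasalization, progressive

/i/→[ĩ] /o/→[õ].
Each target copies a feature from the preceding segment, so the direction is progressive.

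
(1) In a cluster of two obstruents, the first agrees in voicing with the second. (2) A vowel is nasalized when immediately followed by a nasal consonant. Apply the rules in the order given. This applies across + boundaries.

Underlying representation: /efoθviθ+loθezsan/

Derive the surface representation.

Rule 1: /θ/ before /v/ (voiced) → [ð]
Rule 1: /z/ before /s/ (voiceless) → [s]
After rule 1: efoðviθ+loθessan
Rule 2: /a/ before nasal /n/ → [ã]

[efoðviθ+loθessãn]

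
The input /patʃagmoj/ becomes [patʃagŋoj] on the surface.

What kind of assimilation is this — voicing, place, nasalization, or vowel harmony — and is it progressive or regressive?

/m/→[ŋ].
Each target copies a feature from the preceding segment, so the direction is progressive.

place assimilation, progressive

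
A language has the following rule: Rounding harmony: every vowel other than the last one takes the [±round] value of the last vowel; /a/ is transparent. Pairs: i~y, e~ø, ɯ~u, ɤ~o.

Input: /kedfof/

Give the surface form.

[kødfof]

/e/ harmonizes with /o/ ([+round]) → [ø]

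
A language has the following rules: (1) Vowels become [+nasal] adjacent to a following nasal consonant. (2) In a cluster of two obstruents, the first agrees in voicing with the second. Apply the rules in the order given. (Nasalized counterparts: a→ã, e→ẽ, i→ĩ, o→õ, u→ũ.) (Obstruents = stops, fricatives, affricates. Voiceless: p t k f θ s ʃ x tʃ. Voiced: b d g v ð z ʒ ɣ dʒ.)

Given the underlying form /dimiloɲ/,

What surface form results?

[dĩmilõɲ]

Rule 1: /i/ before nasal /m/ → [ĩ]
Rule 1: /o/ before nasal /ɲ/ → [õ]
After rule 1: dĩmilõɲ
Rule 2: no segment meets the rule's conditions; no change.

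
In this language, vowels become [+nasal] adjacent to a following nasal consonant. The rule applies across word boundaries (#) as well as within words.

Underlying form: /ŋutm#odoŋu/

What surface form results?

/o/ before nasal /ŋ/ → [õ]

[ŋutm#odõŋu]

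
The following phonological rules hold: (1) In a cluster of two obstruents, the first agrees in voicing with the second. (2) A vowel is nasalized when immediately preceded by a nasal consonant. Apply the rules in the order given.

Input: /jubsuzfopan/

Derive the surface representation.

Rule 1: /b/ before /s/ (voiceless) → [p]
Rule 1: /z/ before /f/ (voiceless) → [s]
After rule 1: jupsusfopan
Rule 2: no segment meets the rule's conditions; no change.

[jupsusfopan]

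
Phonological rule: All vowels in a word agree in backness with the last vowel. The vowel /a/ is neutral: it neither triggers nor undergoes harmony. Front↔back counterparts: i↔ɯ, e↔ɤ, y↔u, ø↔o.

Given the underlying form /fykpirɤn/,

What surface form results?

[fukpɯrɤn]

/y/ harmonizes with /ɤ/ ([+back]) → [u]
/i/ harmonizes with /ɤ/ ([+back]) → [ɯ]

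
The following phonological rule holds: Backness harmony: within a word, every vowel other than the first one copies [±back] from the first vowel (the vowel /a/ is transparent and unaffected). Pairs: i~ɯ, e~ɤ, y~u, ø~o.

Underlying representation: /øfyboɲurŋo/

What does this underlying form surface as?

[øfybøɲyrŋø]

/o/ harmonizes with /ø/ ([-back]) → [ø]
/u/ harmonizes with /ø/ ([-back]) → [y]
/o/ harmonizes with /ø/ ([-back]) → [ø]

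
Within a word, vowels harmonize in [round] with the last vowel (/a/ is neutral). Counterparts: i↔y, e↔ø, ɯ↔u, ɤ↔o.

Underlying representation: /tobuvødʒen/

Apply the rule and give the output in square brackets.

[tɤbɯvedʒen]

/o/ harmonizes with /e/ ([-round]) → [ɤ]
/u/ harmonizes with /e/ ([-round]) → [ɯ]
/ø/ harmonizes with /e/ ([-round]) → [e]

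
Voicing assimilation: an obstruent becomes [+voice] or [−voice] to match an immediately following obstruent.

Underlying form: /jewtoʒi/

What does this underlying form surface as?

no segment meets the rule's conditions; no change.

[jewtoʒi]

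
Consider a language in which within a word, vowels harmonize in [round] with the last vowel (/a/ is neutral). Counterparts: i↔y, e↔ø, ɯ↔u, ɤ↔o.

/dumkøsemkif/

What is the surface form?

/u/ harmonizes with /i/ ([-round]) → [ɯ]
/ø/ harmonizes with /i/ ([-round]) → [e]

[dɯmkesemkif]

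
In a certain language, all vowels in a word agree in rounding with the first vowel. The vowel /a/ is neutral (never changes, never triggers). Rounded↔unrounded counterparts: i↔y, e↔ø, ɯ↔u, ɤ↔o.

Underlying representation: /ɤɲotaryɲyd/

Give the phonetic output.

[ɤɲɤtariɲid]

/o/ harmonizes with /ɤ/ ([-round]) → [ɤ]
/y/ harmonizes with /ɤ/ ([-round]) → [i]
/y/ harmonizes with /ɤ/ ([-round]) → [i]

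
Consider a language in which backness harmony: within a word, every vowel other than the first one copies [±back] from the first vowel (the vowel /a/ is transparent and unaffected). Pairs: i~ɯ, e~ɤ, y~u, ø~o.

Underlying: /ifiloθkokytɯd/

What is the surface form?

[ifiløθkøkytid]

/o/ harmonizes with /i/ ([-back]) → [ø]
/o/ harmonizes with /i/ ([-back]) → [ø]
/ɯ/ harmonizes with /i/ ([-back]) → [i]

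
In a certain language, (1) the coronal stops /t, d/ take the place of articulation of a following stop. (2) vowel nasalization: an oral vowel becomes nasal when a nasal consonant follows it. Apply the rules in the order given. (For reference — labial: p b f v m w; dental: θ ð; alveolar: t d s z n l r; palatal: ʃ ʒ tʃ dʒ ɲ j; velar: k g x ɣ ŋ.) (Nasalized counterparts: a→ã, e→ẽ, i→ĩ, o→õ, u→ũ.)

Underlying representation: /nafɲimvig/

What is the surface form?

[nafɲĩmvig]

Rule 1: no segment meets the rule's conditions; no change.
After rule 1: nafɲimvig
Rule 2: /i/ before nasal /m/ → [ĩ]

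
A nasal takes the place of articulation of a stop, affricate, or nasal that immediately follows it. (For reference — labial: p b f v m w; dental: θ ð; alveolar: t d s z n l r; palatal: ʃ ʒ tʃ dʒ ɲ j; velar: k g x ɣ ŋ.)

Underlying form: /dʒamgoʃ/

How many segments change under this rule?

/m/ before /g/ (velar) → [ŋ]
1 segment changes.

1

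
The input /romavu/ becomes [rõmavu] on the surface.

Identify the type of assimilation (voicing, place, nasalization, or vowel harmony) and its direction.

nasalization, regressive

/o/→[õ].
Each target copies a feature from the following segment, so the direction is regressive.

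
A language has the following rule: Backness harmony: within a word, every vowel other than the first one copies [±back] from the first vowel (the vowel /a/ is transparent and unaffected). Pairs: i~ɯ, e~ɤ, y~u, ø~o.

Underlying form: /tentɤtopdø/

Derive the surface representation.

[tentetøpdø]

/ɤ/ harmonizes with /e/ ([-back]) → [e]
/o/ harmonizes with /e/ ([-back]) → [ø]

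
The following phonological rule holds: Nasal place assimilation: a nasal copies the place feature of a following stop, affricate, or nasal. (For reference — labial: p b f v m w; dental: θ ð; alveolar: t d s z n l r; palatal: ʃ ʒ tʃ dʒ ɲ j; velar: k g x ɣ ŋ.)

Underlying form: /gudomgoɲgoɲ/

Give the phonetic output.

/m/ before /g/ (velar) → [ŋ]
/ɲ/ before /g/ (velar) → [ŋ]

[gudoŋgoŋgoɲ]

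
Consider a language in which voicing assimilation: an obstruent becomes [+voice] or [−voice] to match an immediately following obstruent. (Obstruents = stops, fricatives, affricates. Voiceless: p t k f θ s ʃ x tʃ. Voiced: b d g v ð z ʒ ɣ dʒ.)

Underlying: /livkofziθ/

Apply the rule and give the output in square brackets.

/v/ before /k/ (voiceless) → [f]
/f/ before /z/ (voiced) → [v]

[lifkovziθ]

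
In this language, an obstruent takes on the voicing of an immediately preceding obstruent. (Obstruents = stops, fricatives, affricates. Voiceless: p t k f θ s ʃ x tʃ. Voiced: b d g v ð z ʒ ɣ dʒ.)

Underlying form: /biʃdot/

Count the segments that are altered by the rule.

1

/d/ after /ʃ/ (voiceless) → [t]
1 segment changes.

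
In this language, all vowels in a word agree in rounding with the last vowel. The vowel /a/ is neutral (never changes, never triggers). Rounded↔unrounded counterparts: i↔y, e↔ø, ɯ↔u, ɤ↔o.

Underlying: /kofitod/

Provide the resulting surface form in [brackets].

/i/ harmonizes with /o/ ([+round]) → [y]

[kofytod]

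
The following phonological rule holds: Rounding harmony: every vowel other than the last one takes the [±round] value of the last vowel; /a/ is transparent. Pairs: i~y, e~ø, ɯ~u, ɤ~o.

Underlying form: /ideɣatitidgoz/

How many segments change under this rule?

4

/i/ harmonizes with /o/ ([+round]) → [y]
/e/ harmonizes with /o/ ([+round]) → [ø]
/i/ harmonizes with /o/ ([+round]) → [y]
/i/ harmonizes with /o/ ([+round]) → [y]
4 segments change.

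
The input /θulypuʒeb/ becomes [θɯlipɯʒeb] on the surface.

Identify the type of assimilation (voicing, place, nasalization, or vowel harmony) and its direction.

vowel harmony, regressive

/u/→[ɯ] /y/→[i] /u/→[ɯ].
Vowels agree with the last vowel, so the harmony is regressive.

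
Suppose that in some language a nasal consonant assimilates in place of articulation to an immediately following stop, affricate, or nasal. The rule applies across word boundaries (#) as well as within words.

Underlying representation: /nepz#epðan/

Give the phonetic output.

[nepz#epðan]

no segment meets the rule's conditions; no change.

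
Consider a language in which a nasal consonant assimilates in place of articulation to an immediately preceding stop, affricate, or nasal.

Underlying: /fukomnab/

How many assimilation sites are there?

1

/n/ after /m/ (labial) → [m]
1 segment changes.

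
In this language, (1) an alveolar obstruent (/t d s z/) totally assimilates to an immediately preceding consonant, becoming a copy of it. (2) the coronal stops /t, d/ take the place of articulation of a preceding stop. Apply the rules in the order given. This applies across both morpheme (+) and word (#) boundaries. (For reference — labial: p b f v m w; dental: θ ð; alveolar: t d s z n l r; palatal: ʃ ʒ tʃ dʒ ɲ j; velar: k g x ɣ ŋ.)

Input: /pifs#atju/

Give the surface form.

[piff#atju]

Rule 1: /s/ after /f/ → [f] (total assimilation)
After rule 1: piff#atju
Rule 2: no segment meets the rule's conditions; no change.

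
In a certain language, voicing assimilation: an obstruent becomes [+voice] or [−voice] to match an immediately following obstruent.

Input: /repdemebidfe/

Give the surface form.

[rebdemebitfe]

/p/ before /d/ (voiced) → [b]
/d/ before /f/ (voiceless) → [t]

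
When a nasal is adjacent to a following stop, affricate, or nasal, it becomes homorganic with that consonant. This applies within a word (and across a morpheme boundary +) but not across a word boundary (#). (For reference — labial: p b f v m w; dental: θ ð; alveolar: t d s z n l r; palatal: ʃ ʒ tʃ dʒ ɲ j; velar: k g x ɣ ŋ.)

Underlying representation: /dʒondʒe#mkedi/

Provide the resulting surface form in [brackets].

/n/ before /dʒ/ (palatal) → [ɲ]
/m/ before /k/ (velar) → [ŋ]

[dʒoɲdʒe#ŋkedi]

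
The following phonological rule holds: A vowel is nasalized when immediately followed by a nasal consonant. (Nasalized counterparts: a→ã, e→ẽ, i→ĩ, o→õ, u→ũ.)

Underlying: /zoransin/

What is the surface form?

/a/ before nasal /n/ → [ã]
/i/ before nasal /n/ → [ĩ]

[zorãnsĩn]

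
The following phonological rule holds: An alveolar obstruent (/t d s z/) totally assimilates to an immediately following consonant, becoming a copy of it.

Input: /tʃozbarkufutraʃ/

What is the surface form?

/z/ before /b/ → [b] (total assimilation)
/t/ before /r/ → [r] (total assimilation)

[tʃobbarkufurraʃ]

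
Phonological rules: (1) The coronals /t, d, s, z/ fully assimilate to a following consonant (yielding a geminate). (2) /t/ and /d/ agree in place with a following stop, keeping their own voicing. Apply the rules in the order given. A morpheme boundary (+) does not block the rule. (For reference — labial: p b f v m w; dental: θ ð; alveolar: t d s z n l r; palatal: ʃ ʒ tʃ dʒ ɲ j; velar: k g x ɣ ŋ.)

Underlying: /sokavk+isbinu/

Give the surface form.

Rule 1: /s/ before /b/ → [b] (total assimilation)
After rule 1: sokavk+ibbinu
Rule 2: no segment meets the rule's conditions; no change.

[sokavk+ibbinu]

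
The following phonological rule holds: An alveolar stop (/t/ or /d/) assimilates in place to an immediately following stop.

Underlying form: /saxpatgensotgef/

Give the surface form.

[saxpakgensokgef]

/t/ before /g/ (velar) → [k]
/t/ before /g/ (velar) → [k]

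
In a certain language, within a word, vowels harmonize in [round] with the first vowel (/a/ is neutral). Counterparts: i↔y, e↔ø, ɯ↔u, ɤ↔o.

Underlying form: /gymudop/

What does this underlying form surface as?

[gymudop]

no segment meets the rule's conditions; no change.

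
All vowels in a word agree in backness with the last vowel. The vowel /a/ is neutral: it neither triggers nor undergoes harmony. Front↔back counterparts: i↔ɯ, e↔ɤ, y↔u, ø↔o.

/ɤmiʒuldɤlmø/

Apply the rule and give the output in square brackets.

/ɤ/ harmonizes with /ø/ ([-back]) → [e]
/u/ harmonizes with /ø/ ([-back]) → [y]
/ɤ/ harmonizes with /ø/ ([-back]) → [e]

[emiʒyldelmø]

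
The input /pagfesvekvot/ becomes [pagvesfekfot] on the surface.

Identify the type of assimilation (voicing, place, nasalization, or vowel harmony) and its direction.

voicing assimilation, progressive

/f/→[v] /v/→[f] /v/→[f].
Each target copies a feature from the preceding segment, so the direction is progressive.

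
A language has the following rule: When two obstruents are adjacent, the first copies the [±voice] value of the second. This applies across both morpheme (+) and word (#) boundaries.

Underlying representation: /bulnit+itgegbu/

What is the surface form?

[bulnit+idgegbu]

/t/ before /g/ (voiced) → [d]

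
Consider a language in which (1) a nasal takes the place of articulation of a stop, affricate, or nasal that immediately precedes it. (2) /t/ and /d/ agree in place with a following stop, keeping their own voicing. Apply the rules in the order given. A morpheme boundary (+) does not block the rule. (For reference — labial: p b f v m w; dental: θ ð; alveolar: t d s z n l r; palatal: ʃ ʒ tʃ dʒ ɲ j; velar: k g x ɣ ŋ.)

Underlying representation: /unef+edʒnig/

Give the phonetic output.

[unef+edʒɲig]

Rule 1: /n/ after /dʒ/ (palatal) → [ɲ]
After rule 1: unef+edʒɲig
Rule 2: no segment meets the rule's conditions; no change.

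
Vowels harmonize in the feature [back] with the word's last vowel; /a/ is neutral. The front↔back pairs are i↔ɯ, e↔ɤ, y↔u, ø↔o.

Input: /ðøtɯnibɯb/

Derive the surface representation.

/ø/ harmonizes with /ɯ/ ([+back]) → [o]
/i/ harmonizes with /ɯ/ ([+back]) → [ɯ]

[ðotɯnɯbɯb]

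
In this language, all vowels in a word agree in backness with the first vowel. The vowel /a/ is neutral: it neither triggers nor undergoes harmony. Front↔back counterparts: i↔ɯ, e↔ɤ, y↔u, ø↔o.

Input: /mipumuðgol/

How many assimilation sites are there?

/u/ harmonizes with /i/ ([-back]) → [y]
/u/ harmonizes with /i/ ([-back]) → [y]
/o/ harmonizes with /i/ ([-back]) → [ø]
3 segments change.

3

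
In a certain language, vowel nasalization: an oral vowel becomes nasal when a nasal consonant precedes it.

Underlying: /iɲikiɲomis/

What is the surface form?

/i/ after nasal /ɲ/ → [ĩ]
/o/ after nasal /ɲ/ → [õ]
/i/ after nasal /m/ → [ĩ]

[iɲĩkiɲõmĩs]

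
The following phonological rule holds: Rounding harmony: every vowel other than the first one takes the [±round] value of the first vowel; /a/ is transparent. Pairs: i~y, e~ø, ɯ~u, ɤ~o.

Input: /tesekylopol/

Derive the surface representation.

/y/ harmonizes with /e/ ([-round]) → [i]
/o/ harmonizes with /e/ ([-round]) → [ɤ]
/o/ harmonizes with /e/ ([-round]) → [ɤ]

[tesekilɤpɤl]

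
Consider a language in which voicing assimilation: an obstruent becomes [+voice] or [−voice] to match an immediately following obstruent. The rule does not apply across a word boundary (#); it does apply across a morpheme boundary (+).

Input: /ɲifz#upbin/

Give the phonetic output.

/f/ before /z/ (voiced) → [v]
/p/ before /b/ (voiced) → [b]

[ɲivz#ubbin]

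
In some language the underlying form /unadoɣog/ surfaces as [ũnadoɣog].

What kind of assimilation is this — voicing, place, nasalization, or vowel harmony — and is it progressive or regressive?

nasalization, regressive

/u/→[ũ].
Each target copies a feature from the following segment, so the direction is regressive.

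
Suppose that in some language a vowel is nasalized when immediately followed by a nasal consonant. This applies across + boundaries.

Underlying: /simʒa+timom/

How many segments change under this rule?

/i/ before nasal /m/ → [ĩ]
/i/ before nasal /m/ → [ĩ]
/o/ before nasal /m/ → [õ]
3 segments change.

3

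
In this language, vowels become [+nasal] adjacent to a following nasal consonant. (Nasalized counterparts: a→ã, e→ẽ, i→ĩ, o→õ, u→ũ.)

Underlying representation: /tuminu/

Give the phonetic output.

/u/ before nasal /m/ → [ũ]
/i/ before nasal /n/ → [ĩ]

[tũmĩnu]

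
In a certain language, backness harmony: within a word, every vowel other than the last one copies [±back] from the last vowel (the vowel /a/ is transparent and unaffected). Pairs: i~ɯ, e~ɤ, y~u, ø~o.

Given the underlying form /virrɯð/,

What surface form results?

/i/ harmonizes with /ɯ/ ([+back]) → [ɯ]

[vɯrrɯð]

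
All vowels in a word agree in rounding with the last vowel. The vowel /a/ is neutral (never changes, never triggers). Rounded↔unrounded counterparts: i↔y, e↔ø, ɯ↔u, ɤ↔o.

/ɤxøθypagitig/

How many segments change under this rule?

/ø/ harmonizes with /i/ ([-round]) → [e]
/y/ harmonizes with /i/ ([-round]) → [i]
2 segments change.

2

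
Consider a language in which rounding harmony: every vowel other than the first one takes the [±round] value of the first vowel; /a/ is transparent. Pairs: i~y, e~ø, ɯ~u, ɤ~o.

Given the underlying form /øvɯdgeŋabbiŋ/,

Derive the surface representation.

[øvudgøŋabbyŋ]

/ɯ/ harmonizes with /ø/ ([+round]) → [u]
/e/ harmonizes with /ø/ ([+round]) → [ø]
/i/ harmonizes with /ø/ ([+round]) → [y]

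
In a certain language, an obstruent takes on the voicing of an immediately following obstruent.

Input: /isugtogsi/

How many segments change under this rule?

2

/g/ before /t/ (voiceless) → [k]
/g/ before /s/ (voiceless) → [k]
2 segments change.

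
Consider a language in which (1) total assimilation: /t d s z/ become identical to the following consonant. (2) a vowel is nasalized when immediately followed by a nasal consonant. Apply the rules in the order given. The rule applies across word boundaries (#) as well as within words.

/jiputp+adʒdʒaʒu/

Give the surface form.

[jipupp+adʒdʒaʒu]

Rule 1: /t/ before /p/ → [p] (total assimilation)
After rule 1: jipupp+adʒdʒaʒu
Rule 2: no segment meets the rule's conditions; no change.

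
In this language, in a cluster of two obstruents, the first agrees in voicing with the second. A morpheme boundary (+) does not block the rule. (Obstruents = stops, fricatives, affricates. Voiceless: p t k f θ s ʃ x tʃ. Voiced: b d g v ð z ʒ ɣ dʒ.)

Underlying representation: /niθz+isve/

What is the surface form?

[niðz+izve]

/θ/ before /z/ (voiced) → [ð]
/s/ before /v/ (voiced) → [z]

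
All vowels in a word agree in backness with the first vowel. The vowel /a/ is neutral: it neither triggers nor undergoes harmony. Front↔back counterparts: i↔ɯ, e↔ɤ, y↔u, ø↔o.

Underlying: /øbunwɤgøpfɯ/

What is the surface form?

[øbynwegøpfi]

/u/ harmonizes with /ø/ ([-back]) → [y]
/ɤ/ harmonizes with /ø/ ([-back]) → [e]
/ɯ/ harmonizes with /ø/ ([-back]) → [i]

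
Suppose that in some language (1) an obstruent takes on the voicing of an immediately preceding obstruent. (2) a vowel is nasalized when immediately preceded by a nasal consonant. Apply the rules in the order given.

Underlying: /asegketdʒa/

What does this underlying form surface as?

Rule 1: /k/ after /g/ (voiced) → [g]
Rule 1: /dʒ/ after /t/ (voiceless) → [tʃ]
After rule 1: aseggettʃa
Rule 2: no segment meets the rule's conditions; no change.

[aseggettʃa]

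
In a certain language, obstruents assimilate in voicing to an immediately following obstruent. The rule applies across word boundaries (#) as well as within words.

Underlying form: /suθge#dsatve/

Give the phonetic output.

[suðge#tsadve]

/θ/ before /g/ (voiced) → [ð]
/d/ before /s/ (voiceless) → [t]
/t/ before /v/ (voiced) → [d]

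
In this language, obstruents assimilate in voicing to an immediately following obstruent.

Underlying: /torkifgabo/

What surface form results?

[torkivgabo]

/f/ before /g/ (voiced) → [v]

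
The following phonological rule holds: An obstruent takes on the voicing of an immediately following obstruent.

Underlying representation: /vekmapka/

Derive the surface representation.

no segment meets the rule's conditions; no change.

[vekmapka]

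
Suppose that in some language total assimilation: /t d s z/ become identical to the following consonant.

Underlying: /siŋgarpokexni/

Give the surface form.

[siŋgarpokexni]

no segment meets the rule's conditions; no change.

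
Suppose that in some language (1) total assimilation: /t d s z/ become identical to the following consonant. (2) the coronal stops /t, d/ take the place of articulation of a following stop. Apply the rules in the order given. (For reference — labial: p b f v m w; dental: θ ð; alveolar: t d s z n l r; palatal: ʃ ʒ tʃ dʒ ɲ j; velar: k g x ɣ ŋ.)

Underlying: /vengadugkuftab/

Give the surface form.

Rule 1: no segment meets the rule's conditions; no change.
After rule 1: vengadugkuftab
Rule 2: no segment meets the rule's conditions; no change.

[vengadugkuftab]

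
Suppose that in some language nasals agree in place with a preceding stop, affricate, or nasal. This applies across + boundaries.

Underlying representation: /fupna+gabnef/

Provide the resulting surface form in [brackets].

[fupma+gabmef]

/n/ after /p/ (labial) → [m]
/n/ after /b/ (labial) → [m]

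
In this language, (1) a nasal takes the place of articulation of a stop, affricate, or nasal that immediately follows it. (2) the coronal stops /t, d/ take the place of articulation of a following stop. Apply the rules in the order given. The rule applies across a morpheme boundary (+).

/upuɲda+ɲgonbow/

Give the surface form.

[upunda+ŋgombow]

Rule 1: /ɲ/ before /d/ (alveolar) → [n]
Rule 1: /ɲ/ before /g/ (velar) → [ŋ]
Rule 1: /n/ before /b/ (labial) → [m]
After rule 1: upunda+ŋgombow
Rule 2: no segment meets the rule's conditions; no change.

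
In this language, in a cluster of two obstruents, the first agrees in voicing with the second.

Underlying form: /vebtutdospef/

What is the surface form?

[veptuddospef]

/b/ before /t/ (voiceless) → [p]
/t/ before /d/ (voiced) → [d]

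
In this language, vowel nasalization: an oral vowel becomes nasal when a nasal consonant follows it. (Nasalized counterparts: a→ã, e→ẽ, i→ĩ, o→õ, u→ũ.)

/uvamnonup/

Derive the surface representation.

/a/ before nasal /m/ → [ã]
/o/ before nasal /n/ → [õ]

[uvãmnõnup]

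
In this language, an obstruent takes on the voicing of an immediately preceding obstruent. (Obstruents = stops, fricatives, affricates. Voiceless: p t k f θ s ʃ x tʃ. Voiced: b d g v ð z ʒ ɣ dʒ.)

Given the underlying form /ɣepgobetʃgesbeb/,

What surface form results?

/g/ after /p/ (voiceless) → [k]
/g/ after /tʃ/ (voiceless) → [k]
/b/ after /s/ (voiceless) → [p]

[ɣepkobetʃkespeb]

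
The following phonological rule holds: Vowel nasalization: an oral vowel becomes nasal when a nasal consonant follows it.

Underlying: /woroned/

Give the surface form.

/o/ before nasal /n/ → [õ]

[worõned]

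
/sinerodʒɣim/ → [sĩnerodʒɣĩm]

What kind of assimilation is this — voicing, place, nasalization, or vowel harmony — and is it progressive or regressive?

nasalization, regressive

/i/→[ĩ] /i/→[ĩ].
Each target copies a feature from the following segment, so the direction is regressive.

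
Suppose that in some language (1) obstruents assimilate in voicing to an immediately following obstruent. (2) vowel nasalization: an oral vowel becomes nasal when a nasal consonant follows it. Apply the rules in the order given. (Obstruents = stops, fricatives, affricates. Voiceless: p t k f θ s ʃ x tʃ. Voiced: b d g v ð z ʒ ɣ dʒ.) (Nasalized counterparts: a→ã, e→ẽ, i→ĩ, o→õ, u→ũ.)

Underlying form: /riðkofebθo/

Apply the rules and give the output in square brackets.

[riθkofepθo]

Rule 1: /ð/ before /k/ (voiceless) → [θ]
Rule 1: /b/ before /θ/ (voiceless) → [p]
After rule 1: riθkofepθo
Rule 2: no segment meets the rule's conditions; no change.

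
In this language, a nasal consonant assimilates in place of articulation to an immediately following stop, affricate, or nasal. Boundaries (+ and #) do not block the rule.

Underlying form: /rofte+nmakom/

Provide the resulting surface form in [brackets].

/n/ before /m/ (labial) → [m]

[rofte+mmakom]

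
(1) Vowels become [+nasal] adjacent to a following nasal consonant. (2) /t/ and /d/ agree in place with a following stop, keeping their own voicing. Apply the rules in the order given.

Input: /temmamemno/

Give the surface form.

Rule 1: /e/ before nasal /m/ → [ẽ]
Rule 1: /a/ before nasal /m/ → [ã]
Rule 1: /e/ before nasal /m/ → [ẽ]
After rule 1: tẽmmãmẽmno
Rule 2: no segment meets the rule's conditions; no change.

[tẽmmãmẽmno]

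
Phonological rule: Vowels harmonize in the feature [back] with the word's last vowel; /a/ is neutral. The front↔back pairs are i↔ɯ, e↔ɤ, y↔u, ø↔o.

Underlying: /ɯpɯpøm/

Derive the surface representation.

/ɯ/ harmonizes with /ø/ ([-back]) → [i]
/ɯ/ harmonizes with /ø/ ([-back]) → [i]

[ipipøm]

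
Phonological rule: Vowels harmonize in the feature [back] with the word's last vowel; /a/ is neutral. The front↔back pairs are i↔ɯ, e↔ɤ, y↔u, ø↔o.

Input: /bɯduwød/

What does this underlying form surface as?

[bidywød]

/ɯ/ harmonizes with /ø/ ([-back]) → [i]
/u/ harmonizes with /ø/ ([-back]) → [y]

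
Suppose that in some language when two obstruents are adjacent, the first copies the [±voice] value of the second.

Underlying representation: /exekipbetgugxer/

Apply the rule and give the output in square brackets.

/p/ before /b/ (voiced) → [b]
/t/ before /g/ (voiced) → [d]
/g/ before /x/ (voiceless) → [k]

[exekibbedgukxer]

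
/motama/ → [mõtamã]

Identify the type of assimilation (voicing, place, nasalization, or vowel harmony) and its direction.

nasalization, progressive

/o/→[õ] /a/→[ã].
Each target copies a feature from the preceding segment, so the direction is progressive.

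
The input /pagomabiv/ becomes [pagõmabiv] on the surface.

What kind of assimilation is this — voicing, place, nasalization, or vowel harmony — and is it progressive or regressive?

nasalization, regressive

/o/→[õ].
Each target copies a feature from the following segment, so the direction is regressive.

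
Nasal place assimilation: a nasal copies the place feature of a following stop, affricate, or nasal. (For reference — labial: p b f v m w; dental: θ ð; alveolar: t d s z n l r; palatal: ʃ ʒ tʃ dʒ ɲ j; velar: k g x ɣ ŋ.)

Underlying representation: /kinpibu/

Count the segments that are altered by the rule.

/n/ before /p/ (labial) → [m]
1 segment changes.

1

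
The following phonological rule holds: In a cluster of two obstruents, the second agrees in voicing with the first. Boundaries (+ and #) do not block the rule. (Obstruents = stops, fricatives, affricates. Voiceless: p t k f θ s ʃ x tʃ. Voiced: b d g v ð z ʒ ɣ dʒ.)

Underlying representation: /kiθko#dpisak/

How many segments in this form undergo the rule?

1

/p/ after /d/ (voiced) → [b]
1 segment changes.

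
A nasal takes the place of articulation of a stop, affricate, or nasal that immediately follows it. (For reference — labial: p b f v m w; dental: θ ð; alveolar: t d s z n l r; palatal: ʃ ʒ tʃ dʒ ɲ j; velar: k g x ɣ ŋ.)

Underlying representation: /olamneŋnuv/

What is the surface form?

/m/ before /n/ (alveolar) → [n]
/ŋ/ before /n/ (alveolar) → [n]

[olannennuv]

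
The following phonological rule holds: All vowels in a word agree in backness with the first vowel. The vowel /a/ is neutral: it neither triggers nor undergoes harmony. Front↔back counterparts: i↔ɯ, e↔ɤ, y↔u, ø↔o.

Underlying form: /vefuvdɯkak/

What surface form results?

[vefyvdikak]

/u/ harmonizes with /e/ ([-back]) → [y]
/ɯ/ harmonizes with /e/ ([-back]) → [i]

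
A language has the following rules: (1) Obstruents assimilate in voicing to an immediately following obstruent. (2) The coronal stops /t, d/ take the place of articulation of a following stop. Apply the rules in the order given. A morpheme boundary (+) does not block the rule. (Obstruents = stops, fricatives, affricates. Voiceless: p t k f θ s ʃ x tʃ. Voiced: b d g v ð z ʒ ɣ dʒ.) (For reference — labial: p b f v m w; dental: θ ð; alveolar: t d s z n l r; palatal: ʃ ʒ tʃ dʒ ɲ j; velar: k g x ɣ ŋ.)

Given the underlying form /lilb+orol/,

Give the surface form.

[lilb+orol]

Rule 1: no segment meets the rule's conditions; no change.
After rule 1: lilb+orol
Rule 2: no segment meets the rule's conditions; no change.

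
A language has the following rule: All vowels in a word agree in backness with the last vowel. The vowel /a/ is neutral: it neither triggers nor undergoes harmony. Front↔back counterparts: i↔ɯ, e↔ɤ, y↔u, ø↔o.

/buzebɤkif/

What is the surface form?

[byzebekif]

/u/ harmonizes with /i/ ([-back]) → [y]
/ɤ/ harmonizes with /i/ ([-back]) → [e]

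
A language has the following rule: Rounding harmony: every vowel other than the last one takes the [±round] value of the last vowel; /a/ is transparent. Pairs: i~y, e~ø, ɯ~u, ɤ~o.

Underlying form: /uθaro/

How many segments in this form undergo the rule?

No segment meets the rule's conditions.

0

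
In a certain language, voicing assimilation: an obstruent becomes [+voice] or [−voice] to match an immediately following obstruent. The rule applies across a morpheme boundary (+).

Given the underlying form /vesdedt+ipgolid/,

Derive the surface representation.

[vezdett+ibgolid]

/s/ before /d/ (voiced) → [z]
/d/ before /t/ (voiceless) → [t]
/p/ before /g/ (voiced) → [b]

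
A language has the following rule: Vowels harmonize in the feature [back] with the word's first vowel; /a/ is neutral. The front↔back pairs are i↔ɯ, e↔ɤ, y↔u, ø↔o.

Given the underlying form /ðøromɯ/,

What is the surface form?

[ðørømi]

/o/ harmonizes with /ø/ ([-back]) → [ø]
/ɯ/ harmonizes with /ø/ ([-back]) → [i]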